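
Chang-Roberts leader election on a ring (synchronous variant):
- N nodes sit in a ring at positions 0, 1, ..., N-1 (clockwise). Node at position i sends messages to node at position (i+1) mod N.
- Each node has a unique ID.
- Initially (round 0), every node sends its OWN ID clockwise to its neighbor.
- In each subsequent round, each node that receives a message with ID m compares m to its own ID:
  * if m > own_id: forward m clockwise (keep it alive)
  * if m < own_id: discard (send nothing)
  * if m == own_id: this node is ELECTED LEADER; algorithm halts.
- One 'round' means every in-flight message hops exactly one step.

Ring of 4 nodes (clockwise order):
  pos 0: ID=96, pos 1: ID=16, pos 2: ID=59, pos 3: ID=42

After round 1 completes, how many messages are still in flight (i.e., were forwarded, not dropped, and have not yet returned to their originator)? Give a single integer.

Answer: 2

Derivation:
Round 1: pos1(id16) recv 96: fwd; pos2(id59) recv 16: drop; pos3(id42) recv 59: fwd; pos0(id96) recv 42: drop
After round 1: 2 messages still in flight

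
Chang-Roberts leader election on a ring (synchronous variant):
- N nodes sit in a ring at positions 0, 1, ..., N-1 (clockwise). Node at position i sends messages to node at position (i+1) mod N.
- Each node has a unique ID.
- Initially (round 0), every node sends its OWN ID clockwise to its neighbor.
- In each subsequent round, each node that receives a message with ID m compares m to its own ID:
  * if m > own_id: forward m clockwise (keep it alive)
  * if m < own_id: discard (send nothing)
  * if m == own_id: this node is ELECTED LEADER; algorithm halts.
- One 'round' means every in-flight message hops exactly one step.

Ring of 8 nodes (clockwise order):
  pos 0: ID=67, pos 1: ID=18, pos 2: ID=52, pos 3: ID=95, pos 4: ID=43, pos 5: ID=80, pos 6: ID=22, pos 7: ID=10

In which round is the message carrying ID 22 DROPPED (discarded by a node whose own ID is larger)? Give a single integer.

Round 1: pos1(id18) recv 67: fwd; pos2(id52) recv 18: drop; pos3(id95) recv 52: drop; pos4(id43) recv 95: fwd; pos5(id80) recv 43: drop; pos6(id22) recv 80: fwd; pos7(id10) recv 22: fwd; pos0(id67) recv 10: drop
Round 2: pos2(id52) recv 67: fwd; pos5(id80) recv 95: fwd; pos7(id10) recv 80: fwd; pos0(id67) recv 22: drop
Round 3: pos3(id95) recv 67: drop; pos6(id22) recv 95: fwd; pos0(id67) recv 80: fwd
Round 4: pos7(id10) recv 95: fwd; pos1(id18) recv 80: fwd
Round 5: pos0(id67) recv 95: fwd; pos2(id52) recv 80: fwd
Round 6: pos1(id18) recv 95: fwd; pos3(id95) recv 80: drop
Round 7: pos2(id52) recv 95: fwd
Round 8: pos3(id95) recv 95: ELECTED
Message ID 22 originates at pos 6; dropped at pos 0 in round 2

Answer: 2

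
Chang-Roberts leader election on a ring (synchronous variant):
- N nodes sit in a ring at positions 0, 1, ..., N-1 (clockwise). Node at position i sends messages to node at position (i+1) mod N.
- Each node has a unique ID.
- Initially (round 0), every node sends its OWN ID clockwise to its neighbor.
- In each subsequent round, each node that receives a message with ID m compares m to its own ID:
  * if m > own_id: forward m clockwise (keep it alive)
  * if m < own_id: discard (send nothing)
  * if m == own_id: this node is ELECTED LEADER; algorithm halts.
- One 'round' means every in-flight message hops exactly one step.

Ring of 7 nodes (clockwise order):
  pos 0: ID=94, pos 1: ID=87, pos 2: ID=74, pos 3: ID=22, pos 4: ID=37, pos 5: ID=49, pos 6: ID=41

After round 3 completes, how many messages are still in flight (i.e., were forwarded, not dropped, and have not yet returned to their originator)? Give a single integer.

Round 1: pos1(id87) recv 94: fwd; pos2(id74) recv 87: fwd; pos3(id22) recv 74: fwd; pos4(id37) recv 22: drop; pos5(id49) recv 37: drop; pos6(id41) recv 49: fwd; pos0(id94) recv 41: drop
Round 2: pos2(id74) recv 94: fwd; pos3(id22) recv 87: fwd; pos4(id37) recv 74: fwd; pos0(id94) recv 49: drop
Round 3: pos3(id22) recv 94: fwd; pos4(id37) recv 87: fwd; pos5(id49) recv 74: fwd
After round 3: 3 messages still in flight

Answer: 3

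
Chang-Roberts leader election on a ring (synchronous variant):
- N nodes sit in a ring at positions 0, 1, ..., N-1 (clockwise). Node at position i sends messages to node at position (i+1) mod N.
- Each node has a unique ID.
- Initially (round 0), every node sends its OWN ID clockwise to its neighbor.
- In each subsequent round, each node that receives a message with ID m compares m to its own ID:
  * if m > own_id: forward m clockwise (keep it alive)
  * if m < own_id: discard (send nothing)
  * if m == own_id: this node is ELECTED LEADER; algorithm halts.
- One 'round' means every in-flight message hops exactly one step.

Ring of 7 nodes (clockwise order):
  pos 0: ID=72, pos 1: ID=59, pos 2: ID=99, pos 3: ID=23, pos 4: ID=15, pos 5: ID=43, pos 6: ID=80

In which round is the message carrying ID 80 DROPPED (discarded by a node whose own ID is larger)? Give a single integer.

Answer: 3

Derivation:
Round 1: pos1(id59) recv 72: fwd; pos2(id99) recv 59: drop; pos3(id23) recv 99: fwd; pos4(id15) recv 23: fwd; pos5(id43) recv 15: drop; pos6(id80) recv 43: drop; pos0(id72) recv 80: fwd
Round 2: pos2(id99) recv 72: drop; pos4(id15) recv 99: fwd; pos5(id43) recv 23: drop; pos1(id59) recv 80: fwd
Round 3: pos5(id43) recv 99: fwd; pos2(id99) recv 80: drop
Round 4: pos6(id80) recv 99: fwd
Round 5: pos0(id72) recv 99: fwd
Round 6: pos1(id59) recv 99: fwd
Round 7: pos2(id99) recv 99: ELECTED
Message ID 80 originates at pos 6; dropped at pos 2 in round 3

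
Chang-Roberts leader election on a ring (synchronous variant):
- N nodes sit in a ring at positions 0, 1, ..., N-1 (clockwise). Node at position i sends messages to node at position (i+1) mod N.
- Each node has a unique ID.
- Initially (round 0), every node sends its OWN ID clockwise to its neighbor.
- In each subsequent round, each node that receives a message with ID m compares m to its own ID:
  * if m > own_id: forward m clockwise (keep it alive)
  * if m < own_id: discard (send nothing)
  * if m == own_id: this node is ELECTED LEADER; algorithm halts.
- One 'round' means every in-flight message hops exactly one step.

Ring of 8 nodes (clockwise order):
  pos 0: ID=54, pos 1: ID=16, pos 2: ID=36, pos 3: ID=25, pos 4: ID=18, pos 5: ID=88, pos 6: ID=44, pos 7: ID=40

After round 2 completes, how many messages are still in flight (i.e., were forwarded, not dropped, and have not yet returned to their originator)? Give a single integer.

Answer: 3

Derivation:
Round 1: pos1(id16) recv 54: fwd; pos2(id36) recv 16: drop; pos3(id25) recv 36: fwd; pos4(id18) recv 25: fwd; pos5(id88) recv 18: drop; pos6(id44) recv 88: fwd; pos7(id40) recv 44: fwd; pos0(id54) recv 40: drop
Round 2: pos2(id36) recv 54: fwd; pos4(id18) recv 36: fwd; pos5(id88) recv 25: drop; pos7(id40) recv 88: fwd; pos0(id54) recv 44: drop
After round 2: 3 messages still in flight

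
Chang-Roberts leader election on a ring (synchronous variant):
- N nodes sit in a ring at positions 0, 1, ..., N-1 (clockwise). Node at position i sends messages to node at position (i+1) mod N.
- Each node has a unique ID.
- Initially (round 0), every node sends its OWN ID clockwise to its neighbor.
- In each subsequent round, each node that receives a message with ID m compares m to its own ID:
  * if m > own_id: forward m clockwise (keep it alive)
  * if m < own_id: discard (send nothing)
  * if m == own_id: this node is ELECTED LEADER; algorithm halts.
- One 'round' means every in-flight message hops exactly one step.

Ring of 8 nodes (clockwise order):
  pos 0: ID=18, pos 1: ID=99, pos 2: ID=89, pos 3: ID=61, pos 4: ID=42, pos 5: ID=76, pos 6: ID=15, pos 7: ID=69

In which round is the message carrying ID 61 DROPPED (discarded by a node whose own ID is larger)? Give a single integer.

Round 1: pos1(id99) recv 18: drop; pos2(id89) recv 99: fwd; pos3(id61) recv 89: fwd; pos4(id42) recv 61: fwd; pos5(id76) recv 42: drop; pos6(id15) recv 76: fwd; pos7(id69) recv 15: drop; pos0(id18) recv 69: fwd
Round 2: pos3(id61) recv 99: fwd; pos4(id42) recv 89: fwd; pos5(id76) recv 61: drop; pos7(id69) recv 76: fwd; pos1(id99) recv 69: drop
Round 3: pos4(id42) recv 99: fwd; pos5(id76) recv 89: fwd; pos0(id18) recv 76: fwd
Round 4: pos5(id76) recv 99: fwd; pos6(id15) recv 89: fwd; pos1(id99) recv 76: drop
Round 5: pos6(id15) recv 99: fwd; pos7(id69) recv 89: fwd
Round 6: pos7(id69) recv 99: fwd; pos0(id18) recv 89: fwd
Round 7: pos0(id18) recv 99: fwd; pos1(id99) recv 89: drop
Round 8: pos1(id99) recv 99: ELECTED
Message ID 61 originates at pos 3; dropped at pos 5 in round 2

Answer: 2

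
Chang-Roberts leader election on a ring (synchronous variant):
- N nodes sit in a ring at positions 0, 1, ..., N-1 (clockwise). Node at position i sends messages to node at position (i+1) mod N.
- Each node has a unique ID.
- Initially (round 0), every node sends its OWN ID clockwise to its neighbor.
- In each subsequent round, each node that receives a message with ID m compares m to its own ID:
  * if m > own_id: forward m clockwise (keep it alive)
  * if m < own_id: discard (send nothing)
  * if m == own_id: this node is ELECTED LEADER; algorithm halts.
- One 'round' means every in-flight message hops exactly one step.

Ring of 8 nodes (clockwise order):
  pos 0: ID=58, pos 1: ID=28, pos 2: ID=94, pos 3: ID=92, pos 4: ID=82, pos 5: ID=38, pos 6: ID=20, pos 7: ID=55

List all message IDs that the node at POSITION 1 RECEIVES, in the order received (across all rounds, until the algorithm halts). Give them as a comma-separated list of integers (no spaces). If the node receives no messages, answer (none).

Round 1: pos1(id28) recv 58: fwd; pos2(id94) recv 28: drop; pos3(id92) recv 94: fwd; pos4(id82) recv 92: fwd; pos5(id38) recv 82: fwd; pos6(id20) recv 38: fwd; pos7(id55) recv 20: drop; pos0(id58) recv 55: drop
Round 2: pos2(id94) recv 58: drop; pos4(id82) recv 94: fwd; pos5(id38) recv 92: fwd; pos6(id20) recv 82: fwd; pos7(id55) recv 38: drop
Round 3: pos5(id38) recv 94: fwd; pos6(id20) recv 92: fwd; pos7(id55) recv 82: fwd
Round 4: pos6(id20) recv 94: fwd; pos7(id55) recv 92: fwd; pos0(id58) recv 82: fwd
Round 5: pos7(id55) recv 94: fwd; pos0(id58) recv 92: fwd; pos1(id28) recv 82: fwd
Round 6: pos0(id58) recv 94: fwd; pos1(id28) recv 92: fwd; pos2(id94) recv 82: drop
Round 7: pos1(id28) recv 94: fwd; pos2(id94) recv 92: drop
Round 8: pos2(id94) recv 94: ELECTED

Answer: 58,82,92,94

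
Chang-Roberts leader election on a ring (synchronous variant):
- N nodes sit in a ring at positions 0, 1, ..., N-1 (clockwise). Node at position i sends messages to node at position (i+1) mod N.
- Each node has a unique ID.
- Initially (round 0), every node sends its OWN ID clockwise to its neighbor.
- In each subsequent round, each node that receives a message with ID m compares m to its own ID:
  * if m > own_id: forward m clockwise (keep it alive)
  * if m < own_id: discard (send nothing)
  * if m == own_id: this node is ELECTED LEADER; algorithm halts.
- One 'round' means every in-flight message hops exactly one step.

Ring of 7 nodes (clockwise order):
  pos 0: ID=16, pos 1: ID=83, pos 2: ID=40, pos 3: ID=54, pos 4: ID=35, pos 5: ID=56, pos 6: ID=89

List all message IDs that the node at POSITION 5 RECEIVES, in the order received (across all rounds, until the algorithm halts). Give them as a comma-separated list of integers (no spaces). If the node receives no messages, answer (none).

Round 1: pos1(id83) recv 16: drop; pos2(id40) recv 83: fwd; pos3(id54) recv 40: drop; pos4(id35) recv 54: fwd; pos5(id56) recv 35: drop; pos6(id89) recv 56: drop; pos0(id16) recv 89: fwd
Round 2: pos3(id54) recv 83: fwd; pos5(id56) recv 54: drop; pos1(id83) recv 89: fwd
Round 3: pos4(id35) recv 83: fwd; pos2(id40) recv 89: fwd
Round 4: pos5(id56) recv 83: fwd; pos3(id54) recv 89: fwd
Round 5: pos6(id89) recv 83: drop; pos4(id35) recv 89: fwd
Round 6: pos5(id56) recv 89: fwd
Round 7: pos6(id89) recv 89: ELECTED

Answer: 35,54,83,89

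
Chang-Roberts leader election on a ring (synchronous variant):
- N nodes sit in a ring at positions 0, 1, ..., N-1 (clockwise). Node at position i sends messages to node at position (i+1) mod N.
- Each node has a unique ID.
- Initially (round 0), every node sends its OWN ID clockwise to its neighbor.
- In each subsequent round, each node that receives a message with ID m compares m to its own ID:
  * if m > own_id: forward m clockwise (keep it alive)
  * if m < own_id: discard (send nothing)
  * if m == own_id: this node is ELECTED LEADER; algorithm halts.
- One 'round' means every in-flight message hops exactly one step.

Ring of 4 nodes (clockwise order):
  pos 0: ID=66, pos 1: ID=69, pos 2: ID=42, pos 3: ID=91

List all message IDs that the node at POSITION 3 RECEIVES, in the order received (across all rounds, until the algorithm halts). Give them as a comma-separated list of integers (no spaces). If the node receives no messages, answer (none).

Round 1: pos1(id69) recv 66: drop; pos2(id42) recv 69: fwd; pos3(id91) recv 42: drop; pos0(id66) recv 91: fwd
Round 2: pos3(id91) recv 69: drop; pos1(id69) recv 91: fwd
Round 3: pos2(id42) recv 91: fwd
Round 4: pos3(id91) recv 91: ELECTED

Answer: 42,69,91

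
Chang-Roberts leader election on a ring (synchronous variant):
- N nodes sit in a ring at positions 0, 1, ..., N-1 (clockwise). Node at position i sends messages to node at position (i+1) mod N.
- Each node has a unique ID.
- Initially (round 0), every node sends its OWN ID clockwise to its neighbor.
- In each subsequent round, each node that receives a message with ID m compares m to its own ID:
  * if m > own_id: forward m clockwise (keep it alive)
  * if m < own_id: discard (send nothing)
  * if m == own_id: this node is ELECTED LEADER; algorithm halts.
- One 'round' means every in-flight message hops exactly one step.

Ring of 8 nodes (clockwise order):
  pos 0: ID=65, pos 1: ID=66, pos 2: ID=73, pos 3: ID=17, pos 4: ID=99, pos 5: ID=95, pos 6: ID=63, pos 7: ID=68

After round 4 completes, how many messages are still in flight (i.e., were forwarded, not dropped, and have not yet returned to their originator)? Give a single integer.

Answer: 2

Derivation:
Round 1: pos1(id66) recv 65: drop; pos2(id73) recv 66: drop; pos3(id17) recv 73: fwd; pos4(id99) recv 17: drop; pos5(id95) recv 99: fwd; pos6(id63) recv 95: fwd; pos7(id68) recv 63: drop; pos0(id65) recv 68: fwd
Round 2: pos4(id99) recv 73: drop; pos6(id63) recv 99: fwd; pos7(id68) recv 95: fwd; pos1(id66) recv 68: fwd
Round 3: pos7(id68) recv 99: fwd; pos0(id65) recv 95: fwd; pos2(id73) recv 68: drop
Round 4: pos0(id65) recv 99: fwd; pos1(id66) recv 95: fwd
After round 4: 2 messages still in flight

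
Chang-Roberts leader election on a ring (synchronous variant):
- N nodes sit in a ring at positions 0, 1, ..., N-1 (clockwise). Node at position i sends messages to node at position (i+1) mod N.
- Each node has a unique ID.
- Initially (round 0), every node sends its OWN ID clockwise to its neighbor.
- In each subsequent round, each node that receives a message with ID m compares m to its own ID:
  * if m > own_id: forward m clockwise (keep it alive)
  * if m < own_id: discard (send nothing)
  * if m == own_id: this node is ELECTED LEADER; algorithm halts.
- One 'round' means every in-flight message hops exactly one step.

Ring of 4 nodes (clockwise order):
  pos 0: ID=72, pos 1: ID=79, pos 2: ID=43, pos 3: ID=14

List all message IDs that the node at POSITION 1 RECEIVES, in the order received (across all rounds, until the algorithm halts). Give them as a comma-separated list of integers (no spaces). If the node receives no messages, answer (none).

Answer: 72,79

Derivation:
Round 1: pos1(id79) recv 72: drop; pos2(id43) recv 79: fwd; pos3(id14) recv 43: fwd; pos0(id72) recv 14: drop
Round 2: pos3(id14) recv 79: fwd; pos0(id72) recv 43: drop
Round 3: pos0(id72) recv 79: fwd
Round 4: pos1(id79) recv 79: ELECTED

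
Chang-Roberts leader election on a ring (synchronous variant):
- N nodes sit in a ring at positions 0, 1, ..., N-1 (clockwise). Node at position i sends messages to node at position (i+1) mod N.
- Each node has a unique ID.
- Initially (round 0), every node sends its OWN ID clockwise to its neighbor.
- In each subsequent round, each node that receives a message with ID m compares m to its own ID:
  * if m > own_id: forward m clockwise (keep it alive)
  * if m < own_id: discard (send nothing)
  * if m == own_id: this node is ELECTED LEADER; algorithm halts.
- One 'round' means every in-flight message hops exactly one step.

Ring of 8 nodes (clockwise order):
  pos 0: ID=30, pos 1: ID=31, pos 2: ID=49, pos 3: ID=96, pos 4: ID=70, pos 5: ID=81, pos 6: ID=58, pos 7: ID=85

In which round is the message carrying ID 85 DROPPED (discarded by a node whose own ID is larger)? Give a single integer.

Answer: 4

Derivation:
Round 1: pos1(id31) recv 30: drop; pos2(id49) recv 31: drop; pos3(id96) recv 49: drop; pos4(id70) recv 96: fwd; pos5(id81) recv 70: drop; pos6(id58) recv 81: fwd; pos7(id85) recv 58: drop; pos0(id30) recv 85: fwd
Round 2: pos5(id81) recv 96: fwd; pos7(id85) recv 81: drop; pos1(id31) recv 85: fwd
Round 3: pos6(id58) recv 96: fwd; pos2(id49) recv 85: fwd
Round 4: pos7(id85) recv 96: fwd; pos3(id96) recv 85: drop
Round 5: pos0(id30) recv 96: fwd
Round 6: pos1(id31) recv 96: fwd
Round 7: pos2(id49) recv 96: fwd
Round 8: pos3(id96) recv 96: ELECTED
Message ID 85 originates at pos 7; dropped at pos 3 in round 4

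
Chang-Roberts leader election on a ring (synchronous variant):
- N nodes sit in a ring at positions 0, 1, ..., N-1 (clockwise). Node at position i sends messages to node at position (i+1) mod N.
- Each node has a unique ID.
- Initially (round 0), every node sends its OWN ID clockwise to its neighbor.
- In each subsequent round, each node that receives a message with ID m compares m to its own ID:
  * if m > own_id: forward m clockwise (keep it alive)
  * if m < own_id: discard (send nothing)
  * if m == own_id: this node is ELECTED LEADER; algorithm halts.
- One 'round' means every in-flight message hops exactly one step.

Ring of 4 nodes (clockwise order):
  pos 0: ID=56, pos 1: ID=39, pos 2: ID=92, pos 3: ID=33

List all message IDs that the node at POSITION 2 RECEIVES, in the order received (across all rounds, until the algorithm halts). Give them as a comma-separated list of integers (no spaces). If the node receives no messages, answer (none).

Round 1: pos1(id39) recv 56: fwd; pos2(id92) recv 39: drop; pos3(id33) recv 92: fwd; pos0(id56) recv 33: drop
Round 2: pos2(id92) recv 56: drop; pos0(id56) recv 92: fwd
Round 3: pos1(id39) recv 92: fwd
Round 4: pos2(id92) recv 92: ELECTED

Answer: 39,56,92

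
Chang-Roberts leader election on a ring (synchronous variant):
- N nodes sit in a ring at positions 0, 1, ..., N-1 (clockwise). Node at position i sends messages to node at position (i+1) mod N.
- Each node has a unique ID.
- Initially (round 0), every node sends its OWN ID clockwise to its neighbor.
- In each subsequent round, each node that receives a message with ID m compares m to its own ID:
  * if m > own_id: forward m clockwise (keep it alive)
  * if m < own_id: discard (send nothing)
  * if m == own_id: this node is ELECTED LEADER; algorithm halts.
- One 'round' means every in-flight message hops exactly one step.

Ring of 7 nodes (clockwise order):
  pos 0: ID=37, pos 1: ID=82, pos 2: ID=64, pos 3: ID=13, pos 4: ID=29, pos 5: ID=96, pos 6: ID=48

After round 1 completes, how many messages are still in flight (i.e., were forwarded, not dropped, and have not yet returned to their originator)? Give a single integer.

Round 1: pos1(id82) recv 37: drop; pos2(id64) recv 82: fwd; pos3(id13) recv 64: fwd; pos4(id29) recv 13: drop; pos5(id96) recv 29: drop; pos6(id48) recv 96: fwd; pos0(id37) recv 48: fwd
After round 1: 4 messages still in flight

Answer: 4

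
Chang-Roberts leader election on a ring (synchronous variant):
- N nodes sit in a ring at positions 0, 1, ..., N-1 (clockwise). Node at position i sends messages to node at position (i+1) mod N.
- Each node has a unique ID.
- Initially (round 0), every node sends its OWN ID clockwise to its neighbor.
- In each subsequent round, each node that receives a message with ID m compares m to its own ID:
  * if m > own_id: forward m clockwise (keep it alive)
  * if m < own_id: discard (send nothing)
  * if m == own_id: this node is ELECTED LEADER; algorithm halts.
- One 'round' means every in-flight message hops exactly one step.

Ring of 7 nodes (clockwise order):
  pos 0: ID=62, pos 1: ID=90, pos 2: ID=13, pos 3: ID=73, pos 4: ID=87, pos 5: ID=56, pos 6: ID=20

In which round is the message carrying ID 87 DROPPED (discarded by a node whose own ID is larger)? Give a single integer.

Round 1: pos1(id90) recv 62: drop; pos2(id13) recv 90: fwd; pos3(id73) recv 13: drop; pos4(id87) recv 73: drop; pos5(id56) recv 87: fwd; pos6(id20) recv 56: fwd; pos0(id62) recv 20: drop
Round 2: pos3(id73) recv 90: fwd; pos6(id20) recv 87: fwd; pos0(id62) recv 56: drop
Round 3: pos4(id87) recv 90: fwd; pos0(id62) recv 87: fwd
Round 4: pos5(id56) recv 90: fwd; pos1(id90) recv 87: drop
Round 5: pos6(id20) recv 90: fwd
Round 6: pos0(id62) recv 90: fwd
Round 7: pos1(id90) recv 90: ELECTED
Message ID 87 originates at pos 4; dropped at pos 1 in round 4

Answer: 4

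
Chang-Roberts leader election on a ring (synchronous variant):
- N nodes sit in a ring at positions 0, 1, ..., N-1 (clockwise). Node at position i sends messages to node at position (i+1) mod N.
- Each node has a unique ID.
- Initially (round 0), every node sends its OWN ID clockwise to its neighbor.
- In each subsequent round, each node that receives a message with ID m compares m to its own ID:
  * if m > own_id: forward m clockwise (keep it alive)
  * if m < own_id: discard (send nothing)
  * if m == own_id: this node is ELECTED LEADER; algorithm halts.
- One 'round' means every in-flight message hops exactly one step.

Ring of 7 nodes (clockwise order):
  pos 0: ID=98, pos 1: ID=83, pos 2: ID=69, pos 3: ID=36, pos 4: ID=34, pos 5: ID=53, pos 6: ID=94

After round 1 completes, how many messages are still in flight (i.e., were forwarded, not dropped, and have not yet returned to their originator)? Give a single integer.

Round 1: pos1(id83) recv 98: fwd; pos2(id69) recv 83: fwd; pos3(id36) recv 69: fwd; pos4(id34) recv 36: fwd; pos5(id53) recv 34: drop; pos6(id94) recv 53: drop; pos0(id98) recv 94: drop
After round 1: 4 messages still in flight

Answer: 4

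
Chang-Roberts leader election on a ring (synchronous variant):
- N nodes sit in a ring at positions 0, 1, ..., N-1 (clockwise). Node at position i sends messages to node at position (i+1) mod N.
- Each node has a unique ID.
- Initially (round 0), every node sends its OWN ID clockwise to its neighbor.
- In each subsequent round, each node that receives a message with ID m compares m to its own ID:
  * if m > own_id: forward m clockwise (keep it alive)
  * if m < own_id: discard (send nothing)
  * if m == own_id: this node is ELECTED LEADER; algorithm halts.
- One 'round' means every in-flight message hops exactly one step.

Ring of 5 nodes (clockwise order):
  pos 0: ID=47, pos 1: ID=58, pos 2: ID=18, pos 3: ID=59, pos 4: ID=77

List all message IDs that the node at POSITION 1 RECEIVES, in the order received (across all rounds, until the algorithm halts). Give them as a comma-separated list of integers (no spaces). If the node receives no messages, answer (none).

Round 1: pos1(id58) recv 47: drop; pos2(id18) recv 58: fwd; pos3(id59) recv 18: drop; pos4(id77) recv 59: drop; pos0(id47) recv 77: fwd
Round 2: pos3(id59) recv 58: drop; pos1(id58) recv 77: fwd
Round 3: pos2(id18) recv 77: fwd
Round 4: pos3(id59) recv 77: fwd
Round 5: pos4(id77) recv 77: ELECTED

Answer: 47,77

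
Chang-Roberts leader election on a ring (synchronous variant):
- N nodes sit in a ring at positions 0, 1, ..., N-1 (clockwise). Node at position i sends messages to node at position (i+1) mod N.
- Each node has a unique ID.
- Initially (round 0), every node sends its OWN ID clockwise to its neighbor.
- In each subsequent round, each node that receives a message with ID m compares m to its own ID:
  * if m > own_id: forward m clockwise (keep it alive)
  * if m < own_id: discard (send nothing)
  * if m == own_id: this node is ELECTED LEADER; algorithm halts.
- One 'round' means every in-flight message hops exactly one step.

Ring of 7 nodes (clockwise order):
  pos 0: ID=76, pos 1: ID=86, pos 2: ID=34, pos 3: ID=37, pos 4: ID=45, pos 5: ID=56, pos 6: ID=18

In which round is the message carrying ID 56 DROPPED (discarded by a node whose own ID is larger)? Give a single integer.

Round 1: pos1(id86) recv 76: drop; pos2(id34) recv 86: fwd; pos3(id37) recv 34: drop; pos4(id45) recv 37: drop; pos5(id56) recv 45: drop; pos6(id18) recv 56: fwd; pos0(id76) recv 18: drop
Round 2: pos3(id37) recv 86: fwd; pos0(id76) recv 56: drop
Round 3: pos4(id45) recv 86: fwd
Round 4: pos5(id56) recv 86: fwd
Round 5: pos6(id18) recv 86: fwd
Round 6: pos0(id76) recv 86: fwd
Round 7: pos1(id86) recv 86: ELECTED
Message ID 56 originates at pos 5; dropped at pos 0 in round 2

Answer: 2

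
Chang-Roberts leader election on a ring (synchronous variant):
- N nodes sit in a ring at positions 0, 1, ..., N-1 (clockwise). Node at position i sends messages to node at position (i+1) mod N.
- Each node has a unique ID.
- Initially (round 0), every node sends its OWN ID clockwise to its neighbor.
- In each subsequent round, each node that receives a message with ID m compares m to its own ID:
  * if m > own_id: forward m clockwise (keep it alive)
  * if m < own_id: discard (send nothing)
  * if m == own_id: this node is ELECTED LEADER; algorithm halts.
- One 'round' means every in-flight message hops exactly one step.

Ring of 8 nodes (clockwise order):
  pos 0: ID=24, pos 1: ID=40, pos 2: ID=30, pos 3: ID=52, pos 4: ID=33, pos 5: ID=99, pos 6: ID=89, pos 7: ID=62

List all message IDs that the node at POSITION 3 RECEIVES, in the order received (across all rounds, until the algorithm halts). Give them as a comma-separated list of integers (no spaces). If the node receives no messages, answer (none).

Round 1: pos1(id40) recv 24: drop; pos2(id30) recv 40: fwd; pos3(id52) recv 30: drop; pos4(id33) recv 52: fwd; pos5(id99) recv 33: drop; pos6(id89) recv 99: fwd; pos7(id62) recv 89: fwd; pos0(id24) recv 62: fwd
Round 2: pos3(id52) recv 40: drop; pos5(id99) recv 52: drop; pos7(id62) recv 99: fwd; pos0(id24) recv 89: fwd; pos1(id40) recv 62: fwd
Round 3: pos0(id24) recv 99: fwd; pos1(id40) recv 89: fwd; pos2(id30) recv 62: fwd
Round 4: pos1(id40) recv 99: fwd; pos2(id30) recv 89: fwd; pos3(id52) recv 62: fwd
Round 5: pos2(id30) recv 99: fwd; pos3(id52) recv 89: fwd; pos4(id33) recv 62: fwd
Round 6: pos3(id52) recv 99: fwd; pos4(id33) recv 89: fwd; pos5(id99) recv 62: drop
Round 7: pos4(id33) recv 99: fwd; pos5(id99) recv 89: drop
Round 8: pos5(id99) recv 99: ELECTED

Answer: 30,40,62,89,99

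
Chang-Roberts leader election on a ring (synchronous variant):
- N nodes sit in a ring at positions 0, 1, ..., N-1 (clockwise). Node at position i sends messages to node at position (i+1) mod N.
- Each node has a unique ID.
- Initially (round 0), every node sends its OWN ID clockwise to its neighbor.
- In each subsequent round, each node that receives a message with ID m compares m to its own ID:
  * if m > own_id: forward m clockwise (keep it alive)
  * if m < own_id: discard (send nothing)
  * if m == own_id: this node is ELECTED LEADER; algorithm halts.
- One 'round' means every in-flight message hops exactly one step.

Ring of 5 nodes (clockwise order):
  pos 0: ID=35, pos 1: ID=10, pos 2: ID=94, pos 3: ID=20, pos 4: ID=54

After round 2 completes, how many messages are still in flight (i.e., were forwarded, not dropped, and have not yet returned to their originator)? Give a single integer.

Answer: 2

Derivation:
Round 1: pos1(id10) recv 35: fwd; pos2(id94) recv 10: drop; pos3(id20) recv 94: fwd; pos4(id54) recv 20: drop; pos0(id35) recv 54: fwd
Round 2: pos2(id94) recv 35: drop; pos4(id54) recv 94: fwd; pos1(id10) recv 54: fwd
After round 2: 2 messages still in flight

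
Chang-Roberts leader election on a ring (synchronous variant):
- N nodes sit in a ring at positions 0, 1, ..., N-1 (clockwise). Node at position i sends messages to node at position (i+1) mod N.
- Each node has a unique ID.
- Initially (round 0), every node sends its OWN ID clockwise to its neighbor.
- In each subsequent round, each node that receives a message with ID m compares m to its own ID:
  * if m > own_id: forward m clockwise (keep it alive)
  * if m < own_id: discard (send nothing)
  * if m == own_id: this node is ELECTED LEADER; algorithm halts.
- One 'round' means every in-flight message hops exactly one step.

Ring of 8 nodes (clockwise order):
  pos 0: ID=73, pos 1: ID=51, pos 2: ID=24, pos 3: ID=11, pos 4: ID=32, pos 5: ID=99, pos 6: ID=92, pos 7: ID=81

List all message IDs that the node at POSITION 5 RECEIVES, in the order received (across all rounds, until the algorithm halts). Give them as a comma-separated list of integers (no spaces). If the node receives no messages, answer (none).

Answer: 32,51,73,81,92,99

Derivation:
Round 1: pos1(id51) recv 73: fwd; pos2(id24) recv 51: fwd; pos3(id11) recv 24: fwd; pos4(id32) recv 11: drop; pos5(id99) recv 32: drop; pos6(id92) recv 99: fwd; pos7(id81) recv 92: fwd; pos0(id73) recv 81: fwd
Round 2: pos2(id24) recv 73: fwd; pos3(id11) recv 51: fwd; pos4(id32) recv 24: drop; pos7(id81) recv 99: fwd; pos0(id73) recv 92: fwd; pos1(id51) recv 81: fwd
Round 3: pos3(id11) recv 73: fwd; pos4(id32) recv 51: fwd; pos0(id73) recv 99: fwd; pos1(id51) recv 92: fwd; pos2(id24) recv 81: fwd
Round 4: pos4(id32) recv 73: fwd; pos5(id99) recv 51: drop; pos1(id51) recv 99: fwd; pos2(id24) recv 92: fwd; pos3(id11) recv 81: fwd
Round 5: pos5(id99) recv 73: drop; pos2(id24) recv 99: fwd; pos3(id11) recv 92: fwd; pos4(id32) recv 81: fwd
Round 6: pos3(id11) recv 99: fwd; pos4(id32) recv 92: fwd; pos5(id99) recv 81: drop
Round 7: pos4(id32) recv 99: fwd; pos5(id99) recv 92: drop
Round 8: pos5(id99) recv 99: ELECTED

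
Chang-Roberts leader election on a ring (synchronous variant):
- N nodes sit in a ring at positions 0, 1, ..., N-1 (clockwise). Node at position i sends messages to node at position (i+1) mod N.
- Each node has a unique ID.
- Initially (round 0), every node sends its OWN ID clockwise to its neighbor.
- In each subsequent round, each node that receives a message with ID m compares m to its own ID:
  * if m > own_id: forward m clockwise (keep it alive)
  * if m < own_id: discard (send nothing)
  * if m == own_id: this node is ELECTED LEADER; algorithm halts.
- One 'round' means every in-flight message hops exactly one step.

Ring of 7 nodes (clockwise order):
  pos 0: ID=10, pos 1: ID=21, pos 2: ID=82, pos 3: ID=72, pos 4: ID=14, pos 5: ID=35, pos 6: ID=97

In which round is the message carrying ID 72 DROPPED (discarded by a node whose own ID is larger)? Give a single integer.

Round 1: pos1(id21) recv 10: drop; pos2(id82) recv 21: drop; pos3(id72) recv 82: fwd; pos4(id14) recv 72: fwd; pos5(id35) recv 14: drop; pos6(id97) recv 35: drop; pos0(id10) recv 97: fwd
Round 2: pos4(id14) recv 82: fwd; pos5(id35) recv 72: fwd; pos1(id21) recv 97: fwd
Round 3: pos5(id35) recv 82: fwd; pos6(id97) recv 72: drop; pos2(id82) recv 97: fwd
Round 4: pos6(id97) recv 82: drop; pos3(id72) recv 97: fwd
Round 5: pos4(id14) recv 97: fwd
Round 6: pos5(id35) recv 97: fwd
Round 7: pos6(id97) recv 97: ELECTED
Message ID 72 originates at pos 3; dropped at pos 6 in round 3

Answer: 3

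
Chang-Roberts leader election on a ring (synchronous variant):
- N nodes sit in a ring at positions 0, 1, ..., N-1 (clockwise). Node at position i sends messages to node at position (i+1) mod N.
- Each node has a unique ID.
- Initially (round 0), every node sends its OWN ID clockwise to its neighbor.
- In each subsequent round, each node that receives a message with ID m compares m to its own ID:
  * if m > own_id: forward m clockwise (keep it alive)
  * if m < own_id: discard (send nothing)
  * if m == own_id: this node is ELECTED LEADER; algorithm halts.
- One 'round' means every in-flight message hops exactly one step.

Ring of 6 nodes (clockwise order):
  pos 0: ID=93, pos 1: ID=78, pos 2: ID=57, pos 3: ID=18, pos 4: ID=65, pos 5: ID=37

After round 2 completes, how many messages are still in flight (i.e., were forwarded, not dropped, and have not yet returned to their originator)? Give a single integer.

Answer: 2

Derivation:
Round 1: pos1(id78) recv 93: fwd; pos2(id57) recv 78: fwd; pos3(id18) recv 57: fwd; pos4(id65) recv 18: drop; pos5(id37) recv 65: fwd; pos0(id93) recv 37: drop
Round 2: pos2(id57) recv 93: fwd; pos3(id18) recv 78: fwd; pos4(id65) recv 57: drop; pos0(id93) recv 65: drop
After round 2: 2 messages still in flight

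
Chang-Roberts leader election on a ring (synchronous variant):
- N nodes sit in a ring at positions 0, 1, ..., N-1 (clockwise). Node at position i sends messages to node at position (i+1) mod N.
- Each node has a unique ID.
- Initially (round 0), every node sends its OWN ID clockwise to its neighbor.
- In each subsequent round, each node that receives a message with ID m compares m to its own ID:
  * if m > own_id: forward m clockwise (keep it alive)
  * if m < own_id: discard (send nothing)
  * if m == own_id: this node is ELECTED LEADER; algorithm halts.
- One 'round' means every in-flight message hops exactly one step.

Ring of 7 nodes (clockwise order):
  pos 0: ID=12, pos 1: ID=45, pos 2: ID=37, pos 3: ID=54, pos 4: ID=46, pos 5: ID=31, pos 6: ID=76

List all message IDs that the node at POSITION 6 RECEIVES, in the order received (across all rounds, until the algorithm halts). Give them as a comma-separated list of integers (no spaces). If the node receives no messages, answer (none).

Round 1: pos1(id45) recv 12: drop; pos2(id37) recv 45: fwd; pos3(id54) recv 37: drop; pos4(id46) recv 54: fwd; pos5(id31) recv 46: fwd; pos6(id76) recv 31: drop; pos0(id12) recv 76: fwd
Round 2: pos3(id54) recv 45: drop; pos5(id31) recv 54: fwd; pos6(id76) recv 46: drop; pos1(id45) recv 76: fwd
Round 3: pos6(id76) recv 54: drop; pos2(id37) recv 76: fwd
Round 4: pos3(id54) recv 76: fwd
Round 5: pos4(id46) recv 76: fwd
Round 6: pos5(id31) recv 76: fwd
Round 7: pos6(id76) recv 76: ELECTED

Answer: 31,46,54,76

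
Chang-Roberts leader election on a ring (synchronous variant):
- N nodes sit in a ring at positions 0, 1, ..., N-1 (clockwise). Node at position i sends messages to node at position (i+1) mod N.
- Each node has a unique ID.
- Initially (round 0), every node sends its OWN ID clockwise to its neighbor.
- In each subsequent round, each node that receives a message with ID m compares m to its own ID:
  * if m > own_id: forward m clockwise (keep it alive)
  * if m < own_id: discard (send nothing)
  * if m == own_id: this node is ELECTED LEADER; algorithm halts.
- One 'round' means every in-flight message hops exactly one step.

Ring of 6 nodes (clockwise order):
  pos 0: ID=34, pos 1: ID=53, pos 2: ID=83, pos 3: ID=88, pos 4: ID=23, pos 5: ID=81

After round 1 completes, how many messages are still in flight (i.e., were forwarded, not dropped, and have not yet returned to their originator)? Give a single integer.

Round 1: pos1(id53) recv 34: drop; pos2(id83) recv 53: drop; pos3(id88) recv 83: drop; pos4(id23) recv 88: fwd; pos5(id81) recv 23: drop; pos0(id34) recv 81: fwd
After round 1: 2 messages still in flight

Answer: 2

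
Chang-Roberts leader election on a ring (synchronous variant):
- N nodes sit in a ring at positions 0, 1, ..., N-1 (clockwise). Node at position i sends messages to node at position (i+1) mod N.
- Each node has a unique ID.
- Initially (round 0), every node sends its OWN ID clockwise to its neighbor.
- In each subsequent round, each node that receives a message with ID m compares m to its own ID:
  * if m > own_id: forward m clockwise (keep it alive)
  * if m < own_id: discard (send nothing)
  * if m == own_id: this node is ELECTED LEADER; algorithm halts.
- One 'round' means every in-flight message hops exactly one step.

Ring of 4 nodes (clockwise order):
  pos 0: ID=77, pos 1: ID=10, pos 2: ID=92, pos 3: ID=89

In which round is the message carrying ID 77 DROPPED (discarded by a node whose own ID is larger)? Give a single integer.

Answer: 2

Derivation:
Round 1: pos1(id10) recv 77: fwd; pos2(id92) recv 10: drop; pos3(id89) recv 92: fwd; pos0(id77) recv 89: fwd
Round 2: pos2(id92) recv 77: drop; pos0(id77) recv 92: fwd; pos1(id10) recv 89: fwd
Round 3: pos1(id10) recv 92: fwd; pos2(id92) recv 89: drop
Round 4: pos2(id92) recv 92: ELECTED
Message ID 77 originates at pos 0; dropped at pos 2 in round 2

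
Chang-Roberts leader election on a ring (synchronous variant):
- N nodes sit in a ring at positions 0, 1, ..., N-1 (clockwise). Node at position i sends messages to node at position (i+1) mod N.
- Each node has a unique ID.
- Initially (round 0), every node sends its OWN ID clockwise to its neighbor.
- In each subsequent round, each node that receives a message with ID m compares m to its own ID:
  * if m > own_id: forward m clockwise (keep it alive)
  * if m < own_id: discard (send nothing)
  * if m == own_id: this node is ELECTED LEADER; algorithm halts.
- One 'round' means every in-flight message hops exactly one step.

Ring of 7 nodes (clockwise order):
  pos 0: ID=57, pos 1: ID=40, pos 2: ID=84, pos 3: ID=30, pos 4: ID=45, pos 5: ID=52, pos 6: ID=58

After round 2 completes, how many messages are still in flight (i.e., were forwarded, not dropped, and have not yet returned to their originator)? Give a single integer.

Round 1: pos1(id40) recv 57: fwd; pos2(id84) recv 40: drop; pos3(id30) recv 84: fwd; pos4(id45) recv 30: drop; pos5(id52) recv 45: drop; pos6(id58) recv 52: drop; pos0(id57) recv 58: fwd
Round 2: pos2(id84) recv 57: drop; pos4(id45) recv 84: fwd; pos1(id40) recv 58: fwd
After round 2: 2 messages still in flight

Answer: 2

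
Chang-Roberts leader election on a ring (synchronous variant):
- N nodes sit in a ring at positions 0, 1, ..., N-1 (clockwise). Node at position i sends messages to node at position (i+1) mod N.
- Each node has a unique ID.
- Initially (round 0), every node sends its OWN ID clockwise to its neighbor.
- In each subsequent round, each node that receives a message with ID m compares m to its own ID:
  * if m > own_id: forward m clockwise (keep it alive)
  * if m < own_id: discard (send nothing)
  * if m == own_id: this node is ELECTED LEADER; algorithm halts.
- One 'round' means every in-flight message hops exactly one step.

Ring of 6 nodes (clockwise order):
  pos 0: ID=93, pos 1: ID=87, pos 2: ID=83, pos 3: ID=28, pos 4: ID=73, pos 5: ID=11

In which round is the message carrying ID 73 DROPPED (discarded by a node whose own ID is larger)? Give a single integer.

Answer: 2

Derivation:
Round 1: pos1(id87) recv 93: fwd; pos2(id83) recv 87: fwd; pos3(id28) recv 83: fwd; pos4(id73) recv 28: drop; pos5(id11) recv 73: fwd; pos0(id93) recv 11: drop
Round 2: pos2(id83) recv 93: fwd; pos3(id28) recv 87: fwd; pos4(id73) recv 83: fwd; pos0(id93) recv 73: drop
Round 3: pos3(id28) recv 93: fwd; pos4(id73) recv 87: fwd; pos5(id11) recv 83: fwd
Round 4: pos4(id73) recv 93: fwd; pos5(id11) recv 87: fwd; pos0(id93) recv 83: drop
Round 5: pos5(id11) recv 93: fwd; pos0(id93) recv 87: drop
Round 6: pos0(id93) recv 93: ELECTED
Message ID 73 originates at pos 4; dropped at pos 0 in round 2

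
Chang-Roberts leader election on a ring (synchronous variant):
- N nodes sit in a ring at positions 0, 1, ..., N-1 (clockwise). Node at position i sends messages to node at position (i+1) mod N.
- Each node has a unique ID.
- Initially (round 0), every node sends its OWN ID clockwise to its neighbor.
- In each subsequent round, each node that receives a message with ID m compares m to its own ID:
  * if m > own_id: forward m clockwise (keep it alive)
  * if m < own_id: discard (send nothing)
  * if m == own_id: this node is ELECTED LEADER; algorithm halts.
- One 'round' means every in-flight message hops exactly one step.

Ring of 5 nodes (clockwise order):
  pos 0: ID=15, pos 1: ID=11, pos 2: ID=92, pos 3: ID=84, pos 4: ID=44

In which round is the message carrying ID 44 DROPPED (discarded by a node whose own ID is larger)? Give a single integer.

Round 1: pos1(id11) recv 15: fwd; pos2(id92) recv 11: drop; pos3(id84) recv 92: fwd; pos4(id44) recv 84: fwd; pos0(id15) recv 44: fwd
Round 2: pos2(id92) recv 15: drop; pos4(id44) recv 92: fwd; pos0(id15) recv 84: fwd; pos1(id11) recv 44: fwd
Round 3: pos0(id15) recv 92: fwd; pos1(id11) recv 84: fwd; pos2(id92) recv 44: drop
Round 4: pos1(id11) recv 92: fwd; pos2(id92) recv 84: drop
Round 5: pos2(id92) recv 92: ELECTED
Message ID 44 originates at pos 4; dropped at pos 2 in round 3

Answer: 3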